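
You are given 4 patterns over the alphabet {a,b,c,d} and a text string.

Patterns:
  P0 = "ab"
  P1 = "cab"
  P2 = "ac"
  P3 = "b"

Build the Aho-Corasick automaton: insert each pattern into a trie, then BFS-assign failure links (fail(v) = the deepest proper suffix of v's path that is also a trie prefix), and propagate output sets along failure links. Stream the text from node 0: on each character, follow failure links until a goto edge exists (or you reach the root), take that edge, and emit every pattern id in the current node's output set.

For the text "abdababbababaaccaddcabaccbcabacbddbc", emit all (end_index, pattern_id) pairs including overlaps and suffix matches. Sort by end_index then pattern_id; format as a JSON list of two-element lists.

Build:
Trie nodes:
  n0 'ε': a→1 b→7 c→3
  n1 'a': b→2 c→6
  n2 'ab': ·  [P0 ends]
  n3 'c': a→4
  n4 'ca': b→5
  n5 'cab': ·  [P1 ends]
  n6 'ac': ·  [P2 ends]
  n7 'b': ·  [P3 ends]

Failure links (BFS by depth):
  fail(1) 'a': from fail(0)=0 chase 'a': 0 ⇒ 0;  out=∅∪out(0)=∅
  fail(3) 'c': from fail(0)=0 chase 'c': 0 ⇒ 0;  out=∅∪out(0)=∅
  fail(7) 'b': from fail(0)=0 chase 'b': 0 ⇒ 0;  out={3}∪out(0)={3}
  fail(2) 'ab': from fail(1)=0 chase 'b': 0 ⇒ 7;  out={0}∪out(7)={0,3}
  fail(4) 'ca': from fail(3)=0 chase 'a': 0 ⇒ 1;  out=∅∪out(1)=∅
  fail(6) 'ac': from fail(1)=0 chase 'c': 0 ⇒ 3;  out={2}∪out(3)={2}
  fail(5) 'cab': from fail(4)=1 chase 'b': 1 ⇒ 2;  out={1}∪out(2)={0,1,3}

Scan:
pos 0 'a': at 1
pos 1 'b': at 2  ** P0@[0:1],P3@[1:1]
pos 2 'd': at 0 (fail-walked)
pos 3 'a': at 1
pos 4 'b': at 2  ** P0@[3:4],P3@[4:4]
pos 5 'a': at 1 (fail-walked)
pos 6 'b': at 2  ** P0@[5:6],P3@[6:6]
pos 7 'b': at 7 (fail-walked)  ** P3@[7:7]
pos 8 'a': at 1 (fail-walked)
pos 9 'b': at 2  ** P0@[8:9],P3@[9:9]
pos 10 'a': at 1 (fail-walked)
pos 11 'b': at 2  ** P0@[10:11],P3@[11:11]
pos 12 'a': at 1 (fail-walked)
pos 13 'a': at 1 (fail-walked)
pos 14 'c': at 6  ** P2@[13:14]
pos 15 'c': at 3 (fail-walked)
pos 16 'a': at 4
pos 17 'd': at 0 (fail-walked)
pos 18 'd': at 0
pos 19 'c': at 3
pos 20 'a': at 4
pos 21 'b': at 5  ** P0@[20:21],P1@[19:21],P3@[21:21]
pos 22 'a': at 1 (fail-walked)
pos 23 'c': at 6  ** P2@[22:23]
pos 24 'c': at 3 (fail-walked)
pos 25 'b': at 7 (fail-walked)  ** P3@[25:25]
pos 26 'c': at 3 (fail-walked)
pos 27 'a': at 4
pos 28 'b': at 5  ** P0@[27:28],P1@[26:28],P3@[28:28]
pos 29 'a': at 1 (fail-walked)
pos 30 'c': at 6  ** P2@[29:30]
pos 31 'b': at 7 (fail-walked)  ** P3@[31:31]
pos 32 'd': at 0 (fail-walked)
pos 33 'd': at 0
pos 34 'b': at 7  ** P3@[34:34]
pos 35 'c': at 3 (fail-walked)

All matches (sorted): [[1,0],[1,3],[4,0],[4,3],[6,0],[6,3],[7,3],[9,0],[9,3],[11,0],[11,3],[14,2],[21,0],[21,1],[21,3],[23,2],[25,3],[28,0],[28,1],[28,3],[30,2],[31,3],[34,3]]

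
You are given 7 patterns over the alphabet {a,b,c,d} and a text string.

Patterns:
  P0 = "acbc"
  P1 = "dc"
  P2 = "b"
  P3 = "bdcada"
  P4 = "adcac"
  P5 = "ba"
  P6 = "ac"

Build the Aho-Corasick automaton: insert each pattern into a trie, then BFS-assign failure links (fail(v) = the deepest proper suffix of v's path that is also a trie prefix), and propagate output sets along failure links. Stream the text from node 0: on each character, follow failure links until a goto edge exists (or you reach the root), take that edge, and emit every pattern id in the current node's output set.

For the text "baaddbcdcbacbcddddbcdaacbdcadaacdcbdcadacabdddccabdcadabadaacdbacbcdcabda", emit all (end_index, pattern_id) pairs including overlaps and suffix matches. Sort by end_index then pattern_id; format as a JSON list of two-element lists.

Build:
Trie nodes:
  0='ε' goto a→1 b→7 d→5
  1='a' goto c→2 d→13
  2='ac' goto b→3  ←P6
  3='acb' goto c→4
  4='acbc' goto ·  ←P0
  5='d' goto c→6
  6='dc' goto ·  ←P1
  7='b' goto a→17 d→8  ←P2
  8='bd' goto c→9
  9='bdc' goto a→10
  10='bdca' goto d→11
  11='bdcad' goto a→12
  12='bdcada' goto ·  ←P3
  13='ad' goto c→14
  14='adc' goto a→15
  15='adca' goto c→16
  16='adcac' goto ·  ←P4
  17='ba' goto ·  ←P5

Failure links (BFS by depth):
  fail(1) 'a': from fail(0)=0 chase 'a': 0 ⇒ 0;  out=∅∪out(0)=∅
  fail(5) 'd': from fail(0)=0 chase 'd': 0 ⇒ 0;  out=∅∪out(0)=∅
  fail(7) 'b': from fail(0)=0 chase 'b': 0 ⇒ 0;  out={2}∪out(0)={2}
  fail(2) 'ac': from fail(1)=0 chase 'c': 0 ⇒ 0;  out={6}∪out(0)={6}
  fail(6) 'dc': from fail(5)=0 chase 'c': 0 ⇒ 0;  out={1}∪out(0)={1}
  fail(8) 'bd': from fail(7)=0 chase 'd': 0 ⇒ 5;  out=∅∪out(5)=∅
  fail(13) 'ad': from fail(1)=0 chase 'd': 0 ⇒ 5;  out=∅∪out(5)=∅
  fail(17) 'ba': from fail(7)=0 chase 'a': 0 ⇒ 1;  out={5}∪out(1)={5}
  fail(3) 'acb': from fail(2)=0 chase 'b': 0 ⇒ 7;  out=∅∪out(7)={2}
  fail(9) 'bdc': from fail(8)=5 chase 'c': 5 ⇒ 6;  out=∅∪out(6)={1}
  fail(14) 'adc': from fail(13)=5 chase 'c': 5 ⇒ 6;  out=∅∪out(6)={1}
  fail(4) 'acbc': from fail(3)=7 chase 'c': 7→0 ⇒ 0;  out={0}∪out(0)={0}
  fail(10) 'bdca': from fail(9)=6 chase 'a': 6→0 ⇒ 1;  out=∅∪out(1)=∅
  fail(15) 'adca': from fail(14)=6 chase 'a': 6→0 ⇒ 1;  out=∅∪out(1)=∅
  fail(11) 'bdcad': from fail(10)=1 chase 'd': 1 ⇒ 13;  out=∅∪out(13)=∅
  fail(16) 'adcac': from fail(15)=1 chase 'c': 1 ⇒ 2;  out={4}∪out(2)={4,6}
  fail(12) 'bdcada': from fail(11)=13 chase 'a': 13→5→0 ⇒ 1;  out={3}∪out(1)={3}

Run:
[0] read 'b'  n0⇒n7  → match P2@[0:0]
[1] read 'a'  n7⇒n17  → match P5@[0:1]
[2] read 'a'  n17⇒n1 (via fail)
[3] read 'd'  n1⇒n13
[4] read 'd'  n13⇒n5 (via fail)
[5] read 'b'  n5⇒n7 (via fail)  → match P2@[5:5]
[6] read 'c'  n7⇒n0 (via fail)
[7] read 'd'  n0⇒n5
[8] read 'c'  n5⇒n6  → match P1@[7:8]
[9] read 'b'  n6⇒n7 (via fail)  → match P2@[9:9]
[10] read 'a'  n7⇒n17  → match P5@[9:10]
[11] read 'c'  n17⇒n2 (via fail)  → match P6@[10:11]
[12] read 'b'  n2⇒n3  → match P2@[12:12]
[13] read 'c'  n3⇒n4  → match P0@[10:13]
[14] read 'd'  n4⇒n5 (via fail)
[15] read 'd'  n5⇒n5 (via fail)
[16] read 'd'  n5⇒n5 (via fail)
[17] read 'd'  n5⇒n5 (via fail)
[18] read 'b'  n5⇒n7 (via fail)  → match P2@[18:18]
[19] read 'c'  n7⇒n0 (via fail)
[20] read 'd'  n0⇒n5
[21] read 'a'  n5⇒n1 (via fail)
[22] read 'a'  n1⇒n1 (via fail)
[23] read 'c'  n1⇒n2  → match P6@[22:23]
[24] read 'b'  n2⇒n3  → match P2@[24:24]
[25] read 'd'  n3⇒n8 (via fail)
[26] read 'c'  n8⇒n9  → match P1@[25:26]
[27] read 'a'  n9⇒n10
[28] read 'd'  n10⇒n11
[29] read 'a'  n11⇒n12  → match P3@[24:29]
[30] read 'a'  n12⇒n1 (via fail)
[31] read 'c'  n1⇒n2  → match P6@[30:31]
[32] read 'd'  n2⇒n5 (via fail)
[33] read 'c'  n5⇒n6  → match P1@[32:33]
[34] read 'b'  n6⇒n7 (via fail)  → match P2@[34:34]
[35] read 'd'  n7⇒n8
[36] read 'c'  n8⇒n9  → match P1@[35:36]
[37] read 'a'  n9⇒n10
[38] read 'd'  n10⇒n11
[39] read 'a'  n11⇒n12  → match P3@[34:39]
[40] read 'c'  n12⇒n2 (via fail)  → match P6@[39:40]
[41] read 'a'  n2⇒n1 (via fail)
[42] read 'b'  n1⇒n7 (via fail)  → match P2@[42:42]
[43] read 'd'  n7⇒n8
[44] read 'd'  n8⇒n5 (via fail)
[45] read 'd'  n5⇒n5 (via fail)
[46] read 'c'  n5⇒n6  → match P1@[45:46]
[47] read 'c'  n6⇒n0 (via fail)
[48] read 'a'  n0⇒n1
[49] read 'b'  n1⇒n7 (via fail)  → match P2@[49:49]
[50] read 'd'  n7⇒n8
[51] read 'c'  n8⇒n9  → match P1@[50:51]
[52] read 'a'  n9⇒n10
[53] read 'd'  n10⇒n11
[54] read 'a'  n11⇒n12  → match P3@[49:54]
[55] read 'b'  n12⇒n7 (via fail)  → match P2@[55:55]
[56] read 'a'  n7⇒n17  → match P5@[55:56]
[57] read 'd'  n17⇒n13 (via fail)
[58] read 'a'  n13⇒n1 (via fail)
[59] read 'a'  n1⇒n1 (via fail)
[60] read 'c'  n1⇒n2  → match P6@[59:60]
[61] read 'd'  n2⇒n5 (via fail)
[62] read 'b'  n5⇒n7 (via fail)  → match P2@[62:62]
[63] read 'a'  n7⇒n17  → match P5@[62:63]
[64] read 'c'  n17⇒n2 (via fail)  → match P6@[63:64]
[65] read 'b'  n2⇒n3  → match P2@[65:65]
[66] read 'c'  n3⇒n4  → match P0@[63:66]
[67] read 'd'  n4⇒n5 (via fail)
[68] read 'c'  n5⇒n6  → match P1@[67:68]
[69] read 'a'  n6⇒n1 (via fail)
[70] read 'b'  n1⇒n7 (via fail)  → match P2@[70:70]
[71] read 'd'  n7⇒n8
[72] read 'a'  n8⇒n1 (via fail)

Result: [[0,2],[1,5],[5,2],[8,1],[9,2],[10,5],[11,6],[12,2],[13,0],[18,2],[23,6],[24,2],[26,1],[29,3],[31,6],[33,1],[34,2],[36,1],[39,3],[40,6],[42,2],[46,1],[49,2],[51,1],[54,3],[55,2],[56,5],[60,6],[62,2],[63,5],[64,6],[65,2],[66,0],[68,1],[70,2]]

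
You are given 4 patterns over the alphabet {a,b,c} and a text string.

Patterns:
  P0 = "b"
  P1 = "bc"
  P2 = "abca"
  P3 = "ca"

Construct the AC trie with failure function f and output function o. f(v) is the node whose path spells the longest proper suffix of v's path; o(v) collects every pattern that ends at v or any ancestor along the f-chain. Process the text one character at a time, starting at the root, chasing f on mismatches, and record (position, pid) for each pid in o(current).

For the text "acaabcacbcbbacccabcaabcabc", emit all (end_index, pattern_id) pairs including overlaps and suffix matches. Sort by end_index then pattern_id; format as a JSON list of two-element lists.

Build automaton:
Trie (insert patterns):
  n0 'ε': a→3 b→1 c→7
  n1 'b': c→2  [P0 ends]
  n2 'bc': ·  [P1 ends]
  n3 'a': b→4
  n4 'ab': c→5
  n5 'abc': a→6
  n6 'abca': ·  [P2 ends]
  n7 'c': a→8
  n8 'ca': ·  [P3 ends]

BFS fail/out derivation:
  fail(1) 'b': from fail(0)=0 chase 'b': 0 ⇒ 0;  out={0}∪out(0)={0}
  fail(3) 'a': from fail(0)=0 chase 'a': 0 ⇒ 0;  out=∅∪out(0)=∅
  fail(7) 'c': from fail(0)=0 chase 'c': 0 ⇒ 0;  out=∅∪out(0)=∅
  fail(2) 'bc': from fail(1)=0 chase 'c': 0 ⇒ 7;  out={1}∪out(7)={1}
  fail(4) 'ab': from fail(3)=0 chase 'b': 0 ⇒ 1;  out=∅∪out(1)={0}
  fail(8) 'ca': from fail(7)=0 chase 'a': 0 ⇒ 3;  out={3}∪out(3)={3}
  fail(5) 'abc': from fail(4)=1 chase 'c': 1 ⇒ 2;  out=∅∪out(2)={1}
  fail(6) 'abca': from fail(5)=2 chase 'a': 2→7 ⇒ 8;  out={2}∪out(8)={2,3}

Run:
[0] read 'a'  n0⇒n3
[1] read 'c'  n3⇒n7 (via fail)
[2] read 'a'  n7⇒n8  → match P3@[1:2]
[3] read 'a'  n8⇒n3 (via fail)
[4] read 'b'  n3⇒n4  → match P0@[4:4]
[5] read 'c'  n4⇒n5  → match P1@[4:5]
[6] read 'a'  n5⇒n6  → match P2@[3:6],P3@[5:6]
[7] read 'c'  n6⇒n7 (via fail)
[8] read 'b'  n7⇒n1 (via fail)  → match P0@[8:8]
[9] read 'c'  n1⇒n2  → match P1@[8:9]
[10] read 'b'  n2⇒n1 (via fail)  → match P0@[10:10]
[11] read 'b'  n1⇒n1 (via fail)  → match P0@[11:11]
[12] read 'a'  n1⇒n3 (via fail)
[13] read 'c'  n3⇒n7 (via fail)
[14] read 'c'  n7⇒n7 (via fail)
[15] read 'c'  n7⇒n7 (via fail)
[16] read 'a'  n7⇒n8  → match P3@[15:16]
[17] read 'b'  n8⇒n4 (via fail)  → match P0@[17:17]
[18] read 'c'  n4⇒n5  → match P1@[17:18]
[19] read 'a'  n5⇒n6  → match P2@[16:19],P3@[18:19]
[20] read 'a'  n6⇒n3 (via fail)
[21] read 'b'  n3⇒n4  → match P0@[21:21]
[22] read 'c'  n4⇒n5  → match P1@[21:22]
[23] read 'a'  n5⇒n6  → match P2@[20:23],P3@[22:23]
[24] read 'b'  n6⇒n4 (via fail)  → match P0@[24:24]
[25] read 'c'  n4⇒n5  → match P1@[24:25]

All matches (sorted): [[2,3],[4,0],[5,1],[6,2],[6,3],[8,0],[9,1],[10,0],[11,0],[16,3],[17,0],[18,1],[19,2],[19,3],[21,0],[22,1],[23,2],[23,3],[24,0],[25,1]]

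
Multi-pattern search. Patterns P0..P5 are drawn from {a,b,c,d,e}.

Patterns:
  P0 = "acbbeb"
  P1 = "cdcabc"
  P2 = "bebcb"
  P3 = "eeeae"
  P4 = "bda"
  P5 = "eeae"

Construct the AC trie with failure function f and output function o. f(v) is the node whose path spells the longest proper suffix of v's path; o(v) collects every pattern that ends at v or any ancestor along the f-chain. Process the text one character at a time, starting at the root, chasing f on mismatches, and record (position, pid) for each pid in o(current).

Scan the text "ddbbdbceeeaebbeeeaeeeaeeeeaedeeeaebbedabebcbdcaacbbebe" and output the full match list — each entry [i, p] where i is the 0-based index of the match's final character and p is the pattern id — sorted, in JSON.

Build:
Trie nodes:
  0='ε' goto a→1 b→13 c→7 e→18
  1='a' goto c→2
  2='ac' goto b→3
  3='acb' goto b→4
  4='acbb' goto e→5
  5='acbbe' goto b→6
  6='acbbeb' goto ·  [P0 ends]
  7='c' goto d→8
  8='cd' goto c→9
  9='cdc' goto a→10
  10='cdca' goto b→11
  11='cdcab' goto c→12
  12='cdcabc' goto ·  [P1 ends]
  13='b' goto d→23 e→14
  14='be' goto b→15
  15='beb' goto c→16
  16='bebc' goto b→17
  17='bebcb' goto ·  [P2 ends]
  18='e' goto e→19
  19='ee' goto a→25 e→20
  20='eee' goto a→21
  21='eeea' goto e→22
  22='eeeae' goto ·  [P3 ends]
  23='bd' goto a→24
  24='bda' goto ·  [P4 ends]
  25='eea' goto e→26
  26='eeae' goto ·  [P5 ends]

Failure links (BFS by depth):
  n1('a'): parent n0 fail=0; on 'a' 0 → fail=0;  out ∅∪∅=∅
  n7('c'): parent n0 fail=0; on 'c' 0 → fail=0;  out ∅∪∅=∅
  n13('b'): parent n0 fail=0; on 'b' 0 → fail=0;  out ∅∪∅=∅
  n18('e'): parent n0 fail=0; on 'e' 0 → fail=0;  out ∅∪∅=∅
  n2('ac'): parent n1 fail=0; on 'c' 0 → fail=7;  out ∅∪∅=∅
  n8('cd'): parent n7 fail=0; on 'd' 0 → fail=0;  out ∅∪∅=∅
  n14('be'): parent n13 fail=0; on 'e' 0 → fail=18;  out ∅∪∅=∅
  n19('ee'): parent n18 fail=0; on 'e' 0 → fail=18;  out ∅∪∅=∅
  n23('bd'): parent n13 fail=0; on 'd' 0 → fail=0;  out ∅∪∅=∅
  n3('acb'): parent n2 fail=7; on 'b' 7→0 → fail=13;  out ∅∪∅=∅
  n9('cdc'): parent n8 fail=0; on 'c' 0 → fail=7;  out ∅∪∅=∅
  n15('beb'): parent n14 fail=18; on 'b' 18→0 → fail=13;  out ∅∪∅=∅
  n20('eee'): parent n19 fail=18; on 'e' 18 → fail=19;  out ∅∪∅=∅
  n24('bda'): parent n23 fail=0; on 'a' 0 → fail=1;  out {4}∪∅={4}
  n25('eea'): parent n19 fail=18; on 'a' 18→0 → fail=1;  out ∅∪∅=∅
  n4('acbb'): parent n3 fail=13; on 'b' 13→0 → fail=13;  out ∅∪∅=∅
  n10('cdca'): parent n9 fail=7; on 'a' 7→0 → fail=1;  out ∅∪∅=∅
  n16('bebc'): parent n15 fail=13; on 'c' 13→0 → fail=7;  out ∅∪∅=∅
  n21('eeea'): parent n20 fail=19; on 'a' 19 → fail=25;  out ∅∪∅=∅
  n26('eeae'): parent n25 fail=1; on 'e' 1→0 → fail=18;  out {5}∪∅={5}
  n5('acbbe'): parent n4 fail=13; on 'e' 13 → fail=14;  out ∅∪∅=∅
  n11('cdcab'): parent n10 fail=1; on 'b' 1→0 → fail=13;  out ∅∪∅=∅
  n17('bebcb'): parent n16 fail=7; on 'b' 7→0 → fail=13;  out {2}∪∅={2}
  n22('eeeae'): parent n21 fail=25; on 'e' 25 → fail=26;  out {3}∪{5}={3,5}
  n6('acbbeb'): parent n5 fail=14; on 'b' 14 → fail=15;  out {0}∪∅={0}
  n12('cdcabc'): parent n11 fail=13; on 'c' 13→0 → fail=7;  out {1}∪∅={1}

Text stream:
[0] read 'd'  n0⇒n0
[1] read 'd'  n0⇒n0
[2] read 'b'  n0⇒n13
[3] read 'b'  n13⇒n13 (fail-walked)
[4] read 'd'  n13⇒n23
[5] read 'b'  n23⇒n13 (fail-walked)
[6] read 'c'  n13⇒n7 (fail-walked)
[7] read 'e'  n7⇒n18 (fail-walked)
[8] read 'e'  n18⇒n19
[9] read 'e'  n19⇒n20
[10] read 'a'  n20⇒n21
[11] read 'e'  n21⇒n22  → match P3@[7:11],P5@[8:11]
[12] read 'b'  n22⇒n13 (fail-walked)
[13] read 'b'  n13⇒n13 (fail-walked)
[14] read 'e'  n13⇒n14
[15] read 'e'  n14⇒n19 (fail-walked)
[16] read 'e'  n19⇒n20
[17] read 'a'  n20⇒n21
[18] read 'e'  n21⇒n22  → match P3@[14:18],P5@[15:18]
[19] read 'e'  n22⇒n19 (fail-walked)
[20] read 'e'  n19⇒n20
[21] read 'a'  n20⇒n21
[22] read 'e'  n21⇒n22  → match P3@[18:22],P5@[19:22]
[23] read 'e'  n22⇒n19 (fail-walked)
[24] read 'e'  n19⇒n20
[25] read 'e'  n20⇒n20 (fail-walked)
[26] read 'a'  n20⇒n21
[27] read 'e'  n21⇒n22  → match P3@[23:27],P5@[24:27]
[28] read 'd'  n22⇒n0 (fail-walked)
[29] read 'e'  n0⇒n18
[30] read 'e'  n18⇒n19
[31] read 'e'  n19⇒n20
[32] read 'a'  n20⇒n21
[33] read 'e'  n21⇒n22  → match P3@[29:33],P5@[30:33]
[34] read 'b'  n22⇒n13 (fail-walked)
[35] read 'b'  n13⇒n13 (fail-walked)
[36] read 'e'  n13⇒n14
[37] read 'd'  n14⇒n0 (fail-walked)
[38] read 'a'  n0⇒n1
[39] read 'b'  n1⇒n13 (fail-walked)
[40] read 'e'  n13⇒n14
[41] read 'b'  n14⇒n15
[42] read 'c'  n15⇒n16
[43] read 'b'  n16⇒n17  → match P2@[39:43]
[44] read 'd'  n17⇒n23 (fail-walked)
[45] read 'c'  n23⇒n7 (fail-walked)
[46] read 'a'  n7⇒n1 (fail-walked)
[47] read 'a'  n1⇒n1 (fail-walked)
[48] read 'c'  n1⇒n2
[49] read 'b'  n2⇒n3
[50] read 'b'  n3⇒n4
[51] read 'e'  n4⇒n5
[52] read 'b'  n5⇒n6  → match P0@[47:52]
[53] read 'e'  n6⇒n14 (fail-walked)

Result: [[11,3],[11,5],[18,3],[18,5],[22,3],[22,5],[27,3],[27,5],[33,3],[33,5],[43,2],[52,0]]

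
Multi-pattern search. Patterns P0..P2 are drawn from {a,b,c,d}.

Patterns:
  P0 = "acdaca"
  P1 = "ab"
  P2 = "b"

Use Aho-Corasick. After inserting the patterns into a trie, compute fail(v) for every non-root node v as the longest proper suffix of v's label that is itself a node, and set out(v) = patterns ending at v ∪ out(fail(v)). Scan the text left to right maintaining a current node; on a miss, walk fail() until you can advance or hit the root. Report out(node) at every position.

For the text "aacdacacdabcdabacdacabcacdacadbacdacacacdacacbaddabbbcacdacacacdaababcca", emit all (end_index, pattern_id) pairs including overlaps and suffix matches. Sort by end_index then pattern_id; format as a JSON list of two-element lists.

Construct AC machine:
Trie nodes:
  n0 'ε': a→1 b→8
  n1 'a': b→7 c→2
  n2 'ac': d→3
  n3 'acd': a→4
  n4 'acda': c→5
  n5 'acdac': a→6
  n6 'acdaca': ·  ←P0
  n7 'ab': ·  ←P1
  n8 'b': ·  ←P2

Failure links (BFS by depth):
  fail(1) 'a': from fail(0)=0 chase 'a': 0 ⇒ 0;  out=∅∪out(0)=∅
  fail(8) 'b': from fail(0)=0 chase 'b': 0 ⇒ 0;  out={2}∪out(0)={2}
  fail(2) 'ac': from fail(1)=0 chase 'c': 0 ⇒ 0;  out=∅∪out(0)=∅
  fail(7) 'ab': from fail(1)=0 chase 'b': 0 ⇒ 8;  out={1}∪out(8)={1,2}
  fail(3) 'acd': from fail(2)=0 chase 'd': 0 ⇒ 0;  out=∅∪out(0)=∅
  fail(4) 'acda': from fail(3)=0 chase 'a': 0 ⇒ 1;  out=∅∪out(1)=∅
  fail(5) 'acdac': from fail(4)=1 chase 'c': 1 ⇒ 2;  out=∅∪out(2)=∅
  fail(6) 'acdaca': from fail(5)=2 chase 'a': 2→0 ⇒ 1;  out={0}∪out(1)={0}

Run:
[0] read 'a'  n0⇒n1
[1] read 'a'  n1⇒n1 (fail-walked)
[2] read 'c'  n1⇒n2
[3] read 'd'  n2⇒n3
[4] read 'a'  n3⇒n4
[5] read 'c'  n4⇒n5
[6] read 'a'  n5⇒n6  emit P0@[1:6]
[7] read 'c'  n6⇒n2 (fail-walked)
[8] read 'd'  n2⇒n3
[9] read 'a'  n3⇒n4
[10] read 'b'  n4⇒n7 (fail-walked)  emit P1@[9:10],P2@[10:10]
[11] read 'c'  n7⇒n0 (fail-walked)
[12] read 'd'  n0⇒n0
[13] read 'a'  n0⇒n1
[14] read 'b'  n1⇒n7  emit P1@[13:14],P2@[14:14]
[15] read 'a'  n7⇒n1 (fail-walked)
[16] read 'c'  n1⇒n2
[17] read 'd'  n2⇒n3
[18] read 'a'  n3⇒n4
[19] read 'c'  n4⇒n5
[20] read 'a'  n5⇒n6  emit P0@[15:20]
[21] read 'b'  n6⇒n7 (fail-walked)  emit P1@[20:21],P2@[21:21]
[22] read 'c'  n7⇒n0 (fail-walked)
[23] read 'a'  n0⇒n1
[24] read 'c'  n1⇒n2
[25] read 'd'  n2⇒n3
[26] read 'a'  n3⇒n4
[27] read 'c'  n4⇒n5
[28] read 'a'  n5⇒n6  emit P0@[23:28]
[29] read 'd'  n6⇒n0 (fail-walked)
[30] read 'b'  n0⇒n8  emit P2@[30:30]
[31] read 'a'  n8⇒n1 (fail-walked)
[32] read 'c'  n1⇒n2
[33] read 'd'  n2⇒n3
[34] read 'a'  n3⇒n4
[35] read 'c'  n4⇒n5
[36] read 'a'  n5⇒n6  emit P0@[31:36]
[37] read 'c'  n6⇒n2 (fail-walked)
[38] read 'a'  n2⇒n1 (fail-walked)
[39] read 'c'  n1⇒n2
[40] read 'd'  n2⇒n3
[41] read 'a'  n3⇒n4
[42] read 'c'  n4⇒n5
[43] read 'a'  n5⇒n6  emit P0@[38:43]
[44] read 'c'  n6⇒n2 (fail-walked)
[45] read 'b'  n2⇒n8 (fail-walked)  emit P2@[45:45]
[46] read 'a'  n8⇒n1 (fail-walked)
[47] read 'd'  n1⇒n0 (fail-walked)
[48] read 'd'  n0⇒n0
[49] read 'a'  n0⇒n1
[50] read 'b'  n1⇒n7  emit P1@[49:50],P2@[50:50]
[51] read 'b'  n7⇒n8 (fail-walked)  emit P2@[51:51]
[52] read 'b'  n8⇒n8 (fail-walked)  emit P2@[52:52]
[53] read 'c'  n8⇒n0 (fail-walked)
[54] read 'a'  n0⇒n1
[55] read 'c'  n1⇒n2
[56] read 'd'  n2⇒n3
[57] read 'a'  n3⇒n4
[58] read 'c'  n4⇒n5
[59] read 'a'  n5⇒n6  emit P0@[54:59]
[60] read 'c'  n6⇒n2 (fail-walked)
[61] read 'a'  n2⇒n1 (fail-walked)
[62] read 'c'  n1⇒n2
[63] read 'd'  n2⇒n3
[64] read 'a'  n3⇒n4
[65] read 'a'  n4⇒n1 (fail-walked)
[66] read 'b'  n1⇒n7  emit P1@[65:66],P2@[66:66]
[67] read 'a'  n7⇒n1 (fail-walked)
[68] read 'b'  n1⇒n7  emit P1@[67:68],P2@[68:68]
[69] read 'c'  n7⇒n0 (fail-walked)
[70] read 'c'  n0⇒n0
[71] read 'a'  n0⇒n1

Result: [[6,0],[10,1],[10,2],[14,1],[14,2],[20,0],[21,1],[21,2],[28,0],[30,2],[36,0],[43,0],[45,2],[50,1],[50,2],[51,2],[52,2],[59,0],[66,1],[66,2],[68,1],[68,2]]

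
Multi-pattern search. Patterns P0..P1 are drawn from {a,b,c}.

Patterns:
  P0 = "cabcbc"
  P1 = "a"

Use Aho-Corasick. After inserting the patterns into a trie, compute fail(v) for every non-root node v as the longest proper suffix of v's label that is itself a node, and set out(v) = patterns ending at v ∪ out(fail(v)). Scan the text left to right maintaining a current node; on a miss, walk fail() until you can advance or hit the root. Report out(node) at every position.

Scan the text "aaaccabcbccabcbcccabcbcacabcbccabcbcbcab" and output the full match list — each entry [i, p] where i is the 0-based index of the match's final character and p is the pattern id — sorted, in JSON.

Build automaton:
Trie nodes:
  n0 'ε': a→7 c→1
  n1 'c': a→2
  n2 'ca': b→3
  n3 'cab': c→4
  n4 'cabc': b→5
  n5 'cabcb': c→6
  n6 'cabcbc': ·  ←P0
  n7 'a': ·  ←P1

BFS fail/out derivation:
  n1('c'): parent n0 fail=0; on 'c' 0 → fail=0;  out ∅∪∅=∅
  n7('a'): parent n0 fail=0; on 'a' 0 → fail=0;  out {1}∪∅={1}
  n2('ca'): parent n1 fail=0; on 'a' 0 → fail=7;  out ∅∪{1}={1}
  n3('cab'): parent n2 fail=7; on 'b' 7→0 → fail=0;  out ∅∪∅=∅
  n4('cabc'): parent n3 fail=0; on 'c' 0 → fail=1;  out ∅∪∅=∅
  n5('cabcb'): parent n4 fail=1; on 'b' 1→0 → fail=0;  out ∅∪∅=∅
  n6('cabcbc'): parent n5 fail=0; on 'c' 0 → fail=1;  out {0}∪∅={0}

Text stream:
[0] read 'a'  n0⇒n7  emit P1@[0:0]
[1] read 'a'  n7⇒n7 (fail-walked)  emit P1@[1:1]
[2] read 'a'  n7⇒n7 (fail-walked)  emit P1@[2:2]
[3] read 'c'  n7⇒n1 (fail-walked)
[4] read 'c'  n1⇒n1 (fail-walked)
[5] read 'a'  n1⇒n2  emit P1@[5:5]
[6] read 'b'  n2⇒n3
[7] read 'c'  n3⇒n4
[8] read 'b'  n4⇒n5
[9] read 'c'  n5⇒n6  emit P0@[4:9]
[10] read 'c'  n6⇒n1 (fail-walked)
[11] read 'a'  n1⇒n2  emit P1@[11:11]
[12] read 'b'  n2⇒n3
[13] read 'c'  n3⇒n4
[14] read 'b'  n4⇒n5
[15] read 'c'  n5⇒n6  emit P0@[10:15]
[16] read 'c'  n6⇒n1 (fail-walked)
[17] read 'c'  n1⇒n1 (fail-walked)
[18] read 'a'  n1⇒n2  emit P1@[18:18]
[19] read 'b'  n2⇒n3
[20] read 'c'  n3⇒n4
[21] read 'b'  n4⇒n5
[22] read 'c'  n5⇒n6  emit P0@[17:22]
[23] read 'a'  n6⇒n2 (fail-walked)  emit P1@[23:23]
[24] read 'c'  n2⇒n1 (fail-walked)
[25] read 'a'  n1⇒n2  emit P1@[25:25]
[26] read 'b'  n2⇒n3
[27] read 'c'  n3⇒n4
[28] read 'b'  n4⇒n5
[29] read 'c'  n5⇒n6  emit P0@[24:29]
[30] read 'c'  n6⇒n1 (fail-walked)
[31] read 'a'  n1⇒n2  emit P1@[31:31]
[32] read 'b'  n2⇒n3
[33] read 'c'  n3⇒n4
[34] read 'b'  n4⇒n5
[35] read 'c'  n5⇒n6  emit P0@[30:35]
[36] read 'b'  n6⇒n0 (fail-walked)
[37] read 'c'  n0⇒n1
[38] read 'a'  n1⇒n2  emit P1@[38:38]
[39] read 'b'  n2⇒n3

Matches: [[0,1],[1,1],[2,1],[5,1],[9,0],[11,1],[15,0],[18,1],[22,0],[23,1],[25,1],[29,0],[31,1],[35,0],[38,1]]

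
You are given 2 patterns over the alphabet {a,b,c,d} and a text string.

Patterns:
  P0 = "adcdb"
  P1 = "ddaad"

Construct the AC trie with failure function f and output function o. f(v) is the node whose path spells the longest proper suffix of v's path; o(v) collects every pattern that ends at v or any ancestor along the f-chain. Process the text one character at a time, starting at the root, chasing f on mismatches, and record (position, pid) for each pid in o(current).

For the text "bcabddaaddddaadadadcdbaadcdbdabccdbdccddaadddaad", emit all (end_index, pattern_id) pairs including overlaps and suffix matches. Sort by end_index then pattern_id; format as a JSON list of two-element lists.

Build automaton:
Trie (insert patterns):
  n0 'ε': a→1 d→6
  n1 'a': d→2
  n2 'ad': c→3
  n3 'adc': d→4
  n4 'adcd': b→5
  n5 'adcdb': ·  ←P0
  n6 'd': d→7
  n7 'dd': a→8
  n8 'dda': a→9
  n9 'ddaa': d→10
  n10 'ddaad': ·  ←P1

Failure links (BFS by depth):
  fail(1) 'a': from fail(0)=0 chase 'a': 0 ⇒ 0;  out=∅∪out(0)=∅
  fail(6) 'd': from fail(0)=0 chase 'd': 0 ⇒ 0;  out=∅∪out(0)=∅
  fail(2) 'ad': from fail(1)=0 chase 'd': 0 ⇒ 6;  out=∅∪out(6)=∅
  fail(7) 'dd': from fail(6)=0 chase 'd': 0 ⇒ 6;  out=∅∪out(6)=∅
  fail(3) 'adc': from fail(2)=6 chase 'c': 6→0 ⇒ 0;  out=∅∪out(0)=∅
  fail(8) 'dda': from fail(7)=6 chase 'a': 6→0 ⇒ 1;  out=∅∪out(1)=∅
  fail(4) 'adcd': from fail(3)=0 chase 'd': 0 ⇒ 6;  out=∅∪out(6)=∅
  fail(9) 'ddaa': from fail(8)=1 chase 'a': 1→0 ⇒ 1;  out=∅∪out(1)=∅
  fail(5) 'adcdb': from fail(4)=6 chase 'b': 6→0 ⇒ 0;  out={0}∪out(0)={0}
  fail(10) 'ddaad': from fail(9)=1 chase 'd': 1 ⇒ 2;  out={1}∪out(2)={1}

Scan:
pos 0 'b': at 0
pos 1 'c': at 0
pos 2 'a': at 1
pos 3 'b': at 0 (via fail)
pos 4 'd': at 6
pos 5 'd': at 7
pos 6 'a': at 8
pos 7 'a': at 9
pos 8 'd': at 10  emit P1@[4:8]
pos 9 'd': at 7 (via fail)
pos 10 'd': at 7 (via fail)
pos 11 'd': at 7 (via fail)
pos 12 'a': at 8
pos 13 'a': at 9
pos 14 'd': at 10  emit P1@[10:14]
pos 15 'a': at 1 (via fail)
pos 16 'd': at 2
pos 17 'a': at 1 (via fail)
pos 18 'd': at 2
pos 19 'c': at 3
pos 20 'd': at 4
pos 21 'b': at 5  emit P0@[17:21]
pos 22 'a': at 1 (via fail)
pos 23 'a': at 1 (via fail)
pos 24 'd': at 2
pos 25 'c': at 3
pos 26 'd': at 4
pos 27 'b': at 5  emit P0@[23:27]
pos 28 'd': at 6 (via fail)
pos 29 'a': at 1 (via fail)
pos 30 'b': at 0 (via fail)
pos 31 'c': at 0
pos 32 'c': at 0
pos 33 'd': at 6
pos 34 'b': at 0 (via fail)
pos 35 'd': at 6
pos 36 'c': at 0 (via fail)
pos 37 'c': at 0
pos 38 'd': at 6
pos 39 'd': at 7
pos 40 'a': at 8
pos 41 'a': at 9
pos 42 'd': at 10  emit P1@[38:42]
pos 43 'd': at 7 (via fail)
pos 44 'd': at 7 (via fail)
pos 45 'a': at 8
pos 46 'a': at 9
pos 47 'd': at 10  emit P1@[43:47]

Matches: [[8,1],[14,1],[21,0],[27,0],[42,1],[47,1]]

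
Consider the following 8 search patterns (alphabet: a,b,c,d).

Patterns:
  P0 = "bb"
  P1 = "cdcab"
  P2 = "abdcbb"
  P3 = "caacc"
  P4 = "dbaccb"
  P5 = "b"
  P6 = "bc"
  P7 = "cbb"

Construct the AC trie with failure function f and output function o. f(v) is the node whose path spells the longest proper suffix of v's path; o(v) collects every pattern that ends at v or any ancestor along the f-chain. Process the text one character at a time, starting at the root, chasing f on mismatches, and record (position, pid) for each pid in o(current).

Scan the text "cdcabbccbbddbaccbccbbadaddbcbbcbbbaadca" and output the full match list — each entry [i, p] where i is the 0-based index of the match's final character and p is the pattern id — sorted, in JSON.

Build automaton:
Trie (insert patterns):
  n0 'ε': a→8 b→1 c→3 d→18
  n1 'b': b→2 c→24  [P5 ends]
  n2 'bb': ·  [P0 ends]
  n3 'c': a→14 b→25 d→4
  n4 'cd': c→5
  n5 'cdc': a→6
  n6 'cdca': b→7
  n7 'cdcab': ·  [P1 ends]
  n8 'a': b→9
  n9 'ab': d→10
  n10 'abd': c→11
  n11 'abdc': b→12
  n12 'abdcb': b→13
  n13 'abdcbb': ·  [P2 ends]
  n14 'ca': a→15
  n15 'caa': c→16
  n16 'caac': c→17
  n17 'caacc': ·  [P3 ends]
  n18 'd': b→19
  n19 'db': a→20
  n20 'dba': c→21
  n21 'dbac': c→22
  n22 'dbacc': b→23
  n23 'dbaccb': ·  [P4 ends]
  n24 'bc': ·  [P6 ends]
  n25 'cb': b→26
  n26 'cbb': ·  [P7 ends]

BFS fail/out derivation:
  n1('b'): parent n0 fail=0; on 'b' 0 → fail=0;  out {5}∪∅={5}
  n3('c'): parent n0 fail=0; on 'c' 0 → fail=0;  out ∅∪∅=∅
  n8('a'): parent n0 fail=0; on 'a' 0 → fail=0;  out ∅∪∅=∅
  n18('d'): parent n0 fail=0; on 'd' 0 → fail=0;  out ∅∪∅=∅
  n2('bb'): parent n1 fail=0; on 'b' 0 → fail=1;  out {0}∪{5}={0,5}
  n4('cd'): parent n3 fail=0; on 'd' 0 → fail=18;  out ∅∪∅=∅
  n9('ab'): parent n8 fail=0; on 'b' 0 → fail=1;  out ∅∪{5}={5}
  n14('ca'): parent n3 fail=0; on 'a' 0 → fail=8;  out ∅∪∅=∅
  n19('db'): parent n18 fail=0; on 'b' 0 → fail=1;  out ∅∪{5}={5}
  n24('bc'): parent n1 fail=0; on 'c' 0 → fail=3;  out {6}∪∅={6}
  n25('cb'): parent n3 fail=0; on 'b' 0 → fail=1;  out ∅∪{5}={5}
  n5('cdc'): parent n4 fail=18; on 'c' 18→0 → fail=3;  out ∅∪∅=∅
  n10('abd'): parent n9 fail=1; on 'd' 1→0 → fail=18;  out ∅∪∅=∅
  n15('caa'): parent n14 fail=8; on 'a' 8→0 → fail=8;  out ∅∪∅=∅
  n20('dba'): parent n19 fail=1; on 'a' 1→0 → fail=8;  out ∅∪∅=∅
  n26('cbb'): parent n25 fail=1; on 'b' 1 → fail=2;  out {7}∪{0,5}={0,5,7}
  n6('cdca'): parent n5 fail=3; on 'a' 3 → fail=14;  out ∅∪∅=∅
  n11('abdc'): parent n10 fail=18; on 'c' 18→0 → fail=3;  out ∅∪∅=∅
  n16('caac'): parent n15 fail=8; on 'c' 8→0 → fail=3;  out ∅∪∅=∅
  n21('dbac'): parent n20 fail=8; on 'c' 8→0 → fail=3;  out ∅∪∅=∅
  n7('cdcab'): parent n6 fail=14; on 'b' 14→8 → fail=9;  out {1}∪{5}={1,5}
  n12('abdcb'): parent n11 fail=3; on 'b' 3 → fail=25;  out ∅∪{5}={5}
  n17('caacc'): parent n16 fail=3; on 'c' 3→0 → fail=3;  out {3}∪∅={3}
  n22('dbacc'): parent n21 fail=3; on 'c' 3→0 → fail=3;  out ∅∪∅=∅
  n13('abdcbb'): parent n12 fail=25; on 'b' 25 → fail=26;  out {2}∪{0,5,7}={0,2,5,7}
  n23('dbaccb'): parent n22 fail=3; on 'b' 3 → fail=25;  out {4}∪{5}={4,5}

Text stream:
[0] read 'c'  n0⇒n3
[1] read 'd'  n3⇒n4
[2] read 'c'  n4⇒n5
[3] read 'a'  n5⇒n6
[4] read 'b'  n6⇒n7  ** P1@[0:4],P5@[4:4]
[5] read 'b'  n7⇒n2 (via fail)  ** P0@[4:5],P5@[5:5]
[6] read 'c'  n2⇒n24 (via fail)  ** P6@[5:6]
[7] read 'c'  n24⇒n3 (via fail)
[8] read 'b'  n3⇒n25  ** P5@[8:8]
[9] read 'b'  n25⇒n26  ** P0@[8:9],P5@[9:9],P7@[7:9]
[10] read 'd'  n26⇒n18 (via fail)
[11] read 'd'  n18⇒n18 (via fail)
[12] read 'b'  n18⇒n19  ** P5@[12:12]
[13] read 'a'  n19⇒n20
[14] read 'c'  n20⇒n21
[15] read 'c'  n21⇒n22
[16] read 'b'  n22⇒n23  ** P4@[11:16],P5@[16:16]
[17] read 'c'  n23⇒n24 (via fail)  ** P6@[16:17]
[18] read 'c'  n24⇒n3 (via fail)
[19] read 'b'  n3⇒n25  ** P5@[19:19]
[20] read 'b'  n25⇒n26  ** P0@[19:20],P5@[20:20],P7@[18:20]
[21] read 'a'  n26⇒n8 (via fail)
[22] read 'd'  n8⇒n18 (via fail)
[23] read 'a'  n18⇒n8 (via fail)
[24] read 'd'  n8⇒n18 (via fail)
[25] read 'd'  n18⇒n18 (via fail)
[26] read 'b'  n18⇒n19  ** P5@[26:26]
[27] read 'c'  n19⇒n24 (via fail)  ** P6@[26:27]
[28] read 'b'  n24⇒n25 (via fail)  ** P5@[28:28]
[29] read 'b'  n25⇒n26  ** P0@[28:29],P5@[29:29],P7@[27:29]
[30] read 'c'  n26⇒n24 (via fail)  ** P6@[29:30]
[31] read 'b'  n24⇒n25 (via fail)  ** P5@[31:31]
[32] read 'b'  n25⇒n26  ** P0@[31:32],P5@[32:32],P7@[30:32]
[33] read 'b'  n26⇒n2 (via fail)  ** P0@[32:33],P5@[33:33]
[34] read 'a'  n2⇒n8 (via fail)
[35] read 'a'  n8⇒n8 (via fail)
[36] read 'd'  n8⇒n18 (via fail)
[37] read 'c'  n18⇒n3 (via fail)
[38] read 'a'  n3⇒n14

All matches (sorted): [[4,1],[4,5],[5,0],[5,5],[6,6],[8,5],[9,0],[9,5],[9,7],[12,5],[16,4],[16,5],[17,6],[19,5],[20,0],[20,5],[20,7],[26,5],[27,6],[28,5],[29,0],[29,5],[29,7],[30,6],[31,5],[32,0],[32,5],[32,7],[33,0],[33,5]]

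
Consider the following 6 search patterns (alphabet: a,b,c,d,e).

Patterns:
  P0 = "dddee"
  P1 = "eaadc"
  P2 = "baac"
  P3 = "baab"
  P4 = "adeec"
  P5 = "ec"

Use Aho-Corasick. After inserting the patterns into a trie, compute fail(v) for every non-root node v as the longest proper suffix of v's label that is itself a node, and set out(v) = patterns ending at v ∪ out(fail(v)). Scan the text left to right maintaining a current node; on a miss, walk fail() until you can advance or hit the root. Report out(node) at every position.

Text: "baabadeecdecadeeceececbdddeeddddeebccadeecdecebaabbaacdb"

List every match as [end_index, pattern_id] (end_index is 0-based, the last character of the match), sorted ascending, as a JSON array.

Construct AC machine:
Trie nodes:
  n0 'ε': a→16 b→11 d→1 e→6
  n1 'd': d→2
  n2 'dd': d→3
  n3 'ddd': e→4
  n4 'ddde': e→5
  n5 'dddee': ·  [P0 ends]
  n6 'e': a→7 c→21
  n7 'ea': a→8
  n8 'eaa': d→9
  n9 'eaad': c→10
  n10 'eaadc': ·  [P1 ends]
  n11 'b': a→12
  n12 'ba': a→13
  n13 'baa': b→15 c→14
  n14 'baac': ·  [P2 ends]
  n15 'baab': ·  [P3 ends]
  n16 'a': d→17
  n17 'ad': e→18
  n18 'ade': e→19
  n19 'adee': c→20
  n20 'adeec': ·  [P4 ends]
  n21 'ec': ·  [P5 ends]

BFS fail/out derivation:
  n1('d'): parent n0 fail=0; on 'd' 0 → fail=0;  out ∅∪∅=∅
  n6('e'): parent n0 fail=0; on 'e' 0 → fail=0;  out ∅∪∅=∅
  n11('b'): parent n0 fail=0; on 'b' 0 → fail=0;  out ∅∪∅=∅
  n16('a'): parent n0 fail=0; on 'a' 0 → fail=0;  out ∅∪∅=∅
  n2('dd'): parent n1 fail=0; on 'd' 0 → fail=1;  out ∅∪∅=∅
  n7('ea'): parent n6 fail=0; on 'a' 0 → fail=16;  out ∅∪∅=∅
  n12('ba'): parent n11 fail=0; on 'a' 0 → fail=16;  out ∅∪∅=∅
  n17('ad'): parent n16 fail=0; on 'd' 0 → fail=1;  out ∅∪∅=∅
  n21('ec'): parent n6 fail=0; on 'c' 0 → fail=0;  out {5}∪∅={5}
  n3('ddd'): parent n2 fail=1; on 'd' 1 → fail=2;  out ∅∪∅=∅
  n8('eaa'): parent n7 fail=16; on 'a' 16→0 → fail=16;  out ∅∪∅=∅
  n13('baa'): parent n12 fail=16; on 'a' 16→0 → fail=16;  out ∅∪∅=∅
  n18('ade'): parent n17 fail=1; on 'e' 1→0 → fail=6;  out ∅∪∅=∅
  n4('ddde'): parent n3 fail=2; on 'e' 2→1→0 → fail=6;  out ∅∪∅=∅
  n9('eaad'): parent n8 fail=16; on 'd' 16 → fail=17;  out ∅∪∅=∅
  n14('baac'): parent n13 fail=16; on 'c' 16→0 → fail=0;  out {2}∪∅={2}
  n15('baab'): parent n13 fail=16; on 'b' 16→0 → fail=11;  out {3}∪∅={3}
  n19('adee'): parent n18 fail=6; on 'e' 6→0 → fail=6;  out ∅∪∅=∅
  n5('dddee'): parent n4 fail=6; on 'e' 6→0 → fail=6;  out {0}∪∅={0}
  n10('eaadc'): parent n9 fail=17; on 'c' 17→1→0 → fail=0;  out {1}∪∅={1}
  n20('adeec'): parent n19 fail=6; on 'c' 6 → fail=21;  out {4}∪{5}={4,5}

Run:
[0] read 'b'  n0⇒n11
[1] read 'a'  n11⇒n12
[2] read 'a'  n12⇒n13
[3] read 'b'  n13⇒n15  ** P3@[0:3]
[4] read 'a'  n15⇒n12 (fail-walked)
[5] read 'd'  n12⇒n17 (fail-walked)
[6] read 'e'  n17⇒n18
[7] read 'e'  n18⇒n19
[8] read 'c'  n19⇒n20  ** P4@[4:8],P5@[7:8]
[9] read 'd'  n20⇒n1 (fail-walked)
[10] read 'e'  n1⇒n6 (fail-walked)
[11] read 'c'  n6⇒n21  ** P5@[10:11]
[12] read 'a'  n21⇒n16 (fail-walked)
[13] read 'd'  n16⇒n17
[14] read 'e'  n17⇒n18
[15] read 'e'  n18⇒n19
[16] read 'c'  n19⇒n20  ** P4@[12:16],P5@[15:16]
[17] read 'e'  n20⇒n6 (fail-walked)
[18] read 'e'  n6⇒n6 (fail-walked)
[19] read 'c'  n6⇒n21  ** P5@[18:19]
[20] read 'e'  n21⇒n6 (fail-walked)
[21] read 'c'  n6⇒n21  ** P5@[20:21]
[22] read 'b'  n21⇒n11 (fail-walked)
[23] read 'd'  n11⇒n1 (fail-walked)
[24] read 'd'  n1⇒n2
[25] read 'd'  n2⇒n3
[26] read 'e'  n3⇒n4
[27] read 'e'  n4⇒n5  ** P0@[23:27]
[28] read 'd'  n5⇒n1 (fail-walked)
[29] read 'd'  n1⇒n2
[30] read 'd'  n2⇒n3
[31] read 'd'  n3⇒n3 (fail-walked)
[32] read 'e'  n3⇒n4
[33] read 'e'  n4⇒n5  ** P0@[29:33]
[34] read 'b'  n5⇒n11 (fail-walked)
[35] read 'c'  n11⇒n0 (fail-walked)
[36] read 'c'  n0⇒n0
[37] read 'a'  n0⇒n16
[38] read 'd'  n16⇒n17
[39] read 'e'  n17⇒n18
[40] read 'e'  n18⇒n19
[41] read 'c'  n19⇒n20  ** P4@[37:41],P5@[40:41]
[42] read 'd'  n20⇒n1 (fail-walked)
[43] read 'e'  n1⇒n6 (fail-walked)
[44] read 'c'  n6⇒n21  ** P5@[43:44]
[45] read 'e'  n21⇒n6 (fail-walked)
[46] read 'b'  n6⇒n11 (fail-walked)
[47] read 'a'  n11⇒n12
[48] read 'a'  n12⇒n13
[49] read 'b'  n13⇒n15  ** P3@[46:49]
[50] read 'b'  n15⇒n11 (fail-walked)
[51] read 'a'  n11⇒n12
[52] read 'a'  n12⇒n13
[53] read 'c'  n13⇒n14  ** P2@[50:53]
[54] read 'd'  n14⇒n1 (fail-walked)
[55] read 'b'  n1⇒n11 (fail-walked)

Result: [[3,3],[8,4],[8,5],[11,5],[16,4],[16,5],[19,5],[21,5],[27,0],[33,0],[41,4],[41,5],[44,5],[49,3],[53,2]]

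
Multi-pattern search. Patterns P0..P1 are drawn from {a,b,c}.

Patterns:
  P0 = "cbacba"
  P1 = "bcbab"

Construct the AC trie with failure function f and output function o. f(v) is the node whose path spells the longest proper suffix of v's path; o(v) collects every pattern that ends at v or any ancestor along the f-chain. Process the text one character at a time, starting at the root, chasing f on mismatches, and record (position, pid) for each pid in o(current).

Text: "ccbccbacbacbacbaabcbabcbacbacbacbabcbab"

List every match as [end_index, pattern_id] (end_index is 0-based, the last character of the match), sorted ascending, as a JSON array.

Build:
Trie (insert patterns):
  0='ε' goto b→7 c→1
  1='c' goto b→2
  2='cb' goto a→3
  3='cba' goto c→4
  4='cbac' goto b→5
  5='cbacb' goto a→6
  6='cbacba' goto ·  ←P0
  7='b' goto c→8
  8='bc' goto b→9
  9='bcb' goto a→10
  10='bcba' goto b→11
  11='bcbab' goto ·  ←P1

Failure links (BFS by depth):
  fail(1) 'c': from fail(0)=0 chase 'c': 0 ⇒ 0;  out=∅∪out(0)=∅
  fail(7) 'b': from fail(0)=0 chase 'b': 0 ⇒ 0;  out=∅∪out(0)=∅
  fail(2) 'cb': from fail(1)=0 chase 'b': 0 ⇒ 7;  out=∅∪out(7)=∅
  fail(8) 'bc': from fail(7)=0 chase 'c': 0 ⇒ 1;  out=∅∪out(1)=∅
  fail(3) 'cba': from fail(2)=7 chase 'a': 7→0 ⇒ 0;  out=∅∪out(0)=∅
  fail(9) 'bcb': from fail(8)=1 chase 'b': 1 ⇒ 2;  out=∅∪out(2)=∅
  fail(4) 'cbac': from fail(3)=0 chase 'c': 0 ⇒ 1;  out=∅∪out(1)=∅
  fail(10) 'bcba': from fail(9)=2 chase 'a': 2 ⇒ 3;  out=∅∪out(3)=∅
  fail(5) 'cbacb': from fail(4)=1 chase 'b': 1 ⇒ 2;  out=∅∪out(2)=∅
  fail(11) 'bcbab': from fail(10)=3 chase 'b': 3→0 ⇒ 7;  out={1}∪out(7)={1}
  fail(6) 'cbacba': from fail(5)=2 chase 'a': 2 ⇒ 3;  out={0}∪out(3)={0}

Text stream:
pos 0 'c': at 1
pos 1 'c': at 1 ·f
pos 2 'b': at 2
pos 3 'c': at 8 ·f
pos 4 'c': at 1 ·f
pos 5 'b': at 2
pos 6 'a': at 3
pos 7 'c': at 4
pos 8 'b': at 5
pos 9 'a': at 6  emit P0@[4:9]
pos 10 'c': at 4 ·f
pos 11 'b': at 5
pos 12 'a': at 6  emit P0@[7:12]
pos 13 'c': at 4 ·f
pos 14 'b': at 5
pos 15 'a': at 6  emit P0@[10:15]
pos 16 'a': at 0 ·f
pos 17 'b': at 7
pos 18 'c': at 8
pos 19 'b': at 9
pos 20 'a': at 10
pos 21 'b': at 11  emit P1@[17:21]
pos 22 'c': at 8 ·f
pos 23 'b': at 9
pos 24 'a': at 10
pos 25 'c': at 4 ·f
pos 26 'b': at 5
pos 27 'a': at 6  emit P0@[22:27]
pos 28 'c': at 4 ·f
pos 29 'b': at 5
pos 30 'a': at 6  emit P0@[25:30]
pos 31 'c': at 4 ·f
pos 32 'b': at 5
pos 33 'a': at 6  emit P0@[28:33]
pos 34 'b': at 7 ·f
pos 35 'c': at 8
pos 36 'b': at 9
pos 37 'a': at 10
pos 38 'b': at 11  emit P1@[34:38]

Matches: [[9,0],[12,0],[15,0],[21,1],[27,0],[30,0],[33,0],[38,1]]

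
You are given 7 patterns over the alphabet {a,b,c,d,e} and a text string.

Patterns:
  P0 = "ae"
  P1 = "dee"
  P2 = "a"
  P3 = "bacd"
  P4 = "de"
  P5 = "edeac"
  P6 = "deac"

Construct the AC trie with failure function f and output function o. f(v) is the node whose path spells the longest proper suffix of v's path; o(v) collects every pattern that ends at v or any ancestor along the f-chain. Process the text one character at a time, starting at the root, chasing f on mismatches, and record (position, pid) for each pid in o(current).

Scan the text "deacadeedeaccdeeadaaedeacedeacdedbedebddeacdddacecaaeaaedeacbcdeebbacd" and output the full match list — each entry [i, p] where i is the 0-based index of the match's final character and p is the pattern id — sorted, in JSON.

Construct AC machine:
Trie (insert patterns):
  n0 'ε': a→1 b→6 d→3 e→10
  n1 'a': e→2  ←P2
  n2 'ae': ·  ←P0
  n3 'd': e→4
  n4 'de': a→15 e→5  ←P4
  n5 'dee': ·  ←P1
  n6 'b': a→7
  n7 'ba': c→8
  n8 'bac': d→9
  n9 'bacd': ·  ←P3
  n10 'e': d→11
  n11 'ed': e→12
  n12 'ede': a→13
  n13 'edea': c→14
  n14 'edeac': ·  ←P5
  n15 'dea': c→16
  n16 'deac': ·  ←P6

Failure links (BFS by depth):
  fail(1) 'a': from fail(0)=0 chase 'a': 0 ⇒ 0;  out={2}∪out(0)={2}
  fail(3) 'd': from fail(0)=0 chase 'd': 0 ⇒ 0;  out=∅∪out(0)=∅
  fail(6) 'b': from fail(0)=0 chase 'b': 0 ⇒ 0;  out=∅∪out(0)=∅
  fail(10) 'e': from fail(0)=0 chase 'e': 0 ⇒ 0;  out=∅∪out(0)=∅
  fail(2) 'ae': from fail(1)=0 chase 'e': 0 ⇒ 10;  out={0}∪out(10)={0}
  fail(4) 'de': from fail(3)=0 chase 'e': 0 ⇒ 10;  out={4}∪out(10)={4}
  fail(7) 'ba': from fail(6)=0 chase 'a': 0 ⇒ 1;  out=∅∪out(1)={2}
  fail(11) 'ed': from fail(10)=0 chase 'd': 0 ⇒ 3;  out=∅∪out(3)=∅
  fail(5) 'dee': from fail(4)=10 chase 'e': 10→0 ⇒ 10;  out={1}∪out(10)={1}
  fail(8) 'bac': from fail(7)=1 chase 'c': 1→0 ⇒ 0;  out=∅∪out(0)=∅
  fail(12) 'ede': from fail(11)=3 chase 'e': 3 ⇒ 4;  out=∅∪out(4)={4}
  fail(15) 'dea': from fail(4)=10 chase 'a': 10→0 ⇒ 1;  out=∅∪out(1)={2}
  fail(9) 'bacd': from fail(8)=0 chase 'd': 0 ⇒ 3;  out={3}∪out(3)={3}
  fail(13) 'edea': from fail(12)=4 chase 'a': 4 ⇒ 15;  out=∅∪out(15)={2}
  fail(16) 'deac': from fail(15)=1 chase 'c': 1→0 ⇒ 0;  out={6}∪out(0)={6}
  fail(14) 'edeac': from fail(13)=15 chase 'c': 15 ⇒ 16;  out={5}∪out(16)={5,6}

Text stream:
pos 0 'd': at 3
pos 1 'e': at 4  ** P4@[0:1]
pos 2 'a': at 15  ** P2@[2:2]
pos 3 'c': at 16  ** P6@[0:3]
pos 4 'a': at 1 (fail-walked)  ** P2@[4:4]
pos 5 'd': at 3 (fail-walked)
pos 6 'e': at 4  ** P4@[5:6]
pos 7 'e': at 5  ** P1@[5:7]
pos 8 'd': at 11 (fail-walked)
pos 9 'e': at 12  ** P4@[8:9]
pos 10 'a': at 13  ** P2@[10:10]
pos 11 'c': at 14  ** P5@[7:11],P6@[8:11]
pos 12 'c': at 0 (fail-walked)
pos 13 'd': at 3
pos 14 'e': at 4  ** P4@[13:14]
pos 15 'e': at 5  ** P1@[13:15]
pos 16 'a': at 1 (fail-walked)  ** P2@[16:16]
pos 17 'd': at 3 (fail-walked)
pos 18 'a': at 1 (fail-walked)  ** P2@[18:18]
pos 19 'a': at 1 (fail-walked)  ** P2@[19:19]
pos 20 'e': at 2  ** P0@[19:20]
pos 21 'd': at 11 (fail-walked)
pos 22 'e': at 12  ** P4@[21:22]
pos 23 'a': at 13  ** P2@[23:23]
pos 24 'c': at 14  ** P5@[20:24],P6@[21:24]
pos 25 'e': at 10 (fail-walked)
pos 26 'd': at 11
pos 27 'e': at 12  ** P4@[26:27]
pos 28 'a': at 13  ** P2@[28:28]
pos 29 'c': at 14  ** P5@[25:29],P6@[26:29]
pos 30 'd': at 3 (fail-walked)
pos 31 'e': at 4  ** P4@[30:31]
pos 32 'd': at 11 (fail-walked)
pos 33 'b': at 6 (fail-walked)
pos 34 'e': at 10 (fail-walked)
pos 35 'd': at 11
pos 36 'e': at 12  ** P4@[35:36]
pos 37 'b': at 6 (fail-walked)
pos 38 'd': at 3 (fail-walked)
pos 39 'd': at 3 (fail-walked)
pos 40 'e': at 4  ** P4@[39:40]
pos 41 'a': at 15  ** P2@[41:41]
pos 42 'c': at 16  ** P6@[39:42]
pos 43 'd': at 3 (fail-walked)
pos 44 'd': at 3 (fail-walked)
pos 45 'd': at 3 (fail-walked)
pos 46 'a': at 1 (fail-walked)  ** P2@[46:46]
pos 47 'c': at 0 (fail-walked)
pos 48 'e': at 10
pos 49 'c': at 0 (fail-walked)
pos 50 'a': at 1  ** P2@[50:50]
pos 51 'a': at 1 (fail-walked)  ** P2@[51:51]
pos 52 'e': at 2  ** P0@[51:52]
pos 53 'a': at 1 (fail-walked)  ** P2@[53:53]
pos 54 'a': at 1 (fail-walked)  ** P2@[54:54]
pos 55 'e': at 2  ** P0@[54:55]
pos 56 'd': at 11 (fail-walked)
pos 57 'e': at 12  ** P4@[56:57]
pos 58 'a': at 13  ** P2@[58:58]
pos 59 'c': at 14  ** P5@[55:59],P6@[56:59]
pos 60 'b': at 6 (fail-walked)
pos 61 'c': at 0 (fail-walked)
pos 62 'd': at 3
pos 63 'e': at 4  ** P4@[62:63]
pos 64 'e': at 5  ** P1@[62:64]
pos 65 'b': at 6 (fail-walked)
pos 66 'b': at 6 (fail-walked)
pos 67 'a': at 7  ** P2@[67:67]
pos 68 'c': at 8
pos 69 'd': at 9  ** P3@[66:69]

All matches (sorted): [[1,4],[2,2],[3,6],[4,2],[6,4],[7,1],[9,4],[10,2],[11,5],[11,6],[14,4],[15,1],[16,2],[18,2],[19,2],[20,0],[22,4],[23,2],[24,5],[24,6],[27,4],[28,2],[29,5],[29,6],[31,4],[36,4],[40,4],[41,2],[42,6],[46,2],[50,2],[51,2],[52,0],[53,2],[54,2],[55,0],[57,4],[58,2],[59,5],[59,6],[63,4],[64,1],[67,2],[69,3]]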